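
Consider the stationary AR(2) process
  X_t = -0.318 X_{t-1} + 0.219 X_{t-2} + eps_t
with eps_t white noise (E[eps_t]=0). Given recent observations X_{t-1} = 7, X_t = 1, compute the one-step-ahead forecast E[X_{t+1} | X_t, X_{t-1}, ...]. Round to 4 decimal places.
E[X_{t+1} \mid \mathcal F_t] = 1.2150

For an AR(p) model X_t = c + sum_i phi_i X_{t-i} + eps_t, the
one-step-ahead conditional mean is
  E[X_{t+1} | X_t, ...] = c + sum_i phi_i X_{t+1-i}.
Substitute known values:
  E[X_{t+1} | ...] = (-0.318) * (1) + (0.219) * (7)
                   = 1.2150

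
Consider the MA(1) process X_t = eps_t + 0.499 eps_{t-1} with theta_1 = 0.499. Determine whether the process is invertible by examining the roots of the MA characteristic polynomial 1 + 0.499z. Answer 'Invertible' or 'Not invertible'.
\text{Invertible}

The MA(q) characteristic polynomial is P(z) = 1 + 0.499z.
Invertibility requires all roots to lie outside the unit circle, i.e. |z| > 1 for every root.
This is linear in z: 1 + (0.499) z = 0  =>  z = -1/(0.499) = -2.004008,  |z| = 2.004008.
Moduli of all roots: 2.0040.
All moduli strictly greater than 1? Yes.
Verdict: Invertible.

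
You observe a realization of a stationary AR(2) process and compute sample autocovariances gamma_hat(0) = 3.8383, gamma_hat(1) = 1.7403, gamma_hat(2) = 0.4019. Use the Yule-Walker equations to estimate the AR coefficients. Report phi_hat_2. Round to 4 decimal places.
\hat\phi_{2} = -0.1270

The Yule-Walker equations for an AR(p) process read, in matrix form,
  Gamma_p phi = r_p,   with   (Gamma_p)_{ij} = gamma(|i - j|),
                       (r_p)_i = gamma(i),   i,j = 1..p.
Substitute the sample gammas (Toeplitz matrix and right-hand side of size 2):
  Gamma_p = [[3.8383, 1.7403], [1.7403, 3.8383]]
  r_p     = [1.7403, 0.4019]
Written out:
  3.8383 phi_1 + 1.7403 phi_2 = 1.7403
  1.7403 phi_1 + 3.8383 phi_2 = 0.4019
Solve by Cramer's rule:
  det = gamma(0)^2 - gamma(1)^2 = (3.8383)^2 - (1.7403)^2 = 14.73254689 - 3.02864409 = 11.7039028
  phi_hat_1 = [gamma(1) gamma(0) - gamma(1) gamma(2)] / det = [(1.7403)(3.8383) - (1.7403)(0.4019)] / 11.7039028 = 5.98036692 / 11.7039028 = 0.511
  phi_hat_2 = [gamma(0) gamma(2) - gamma(1)^2] / det = [(3.8383)(0.4019) - (1.7403)^2] / 11.7039028 = -1.48603132 / 11.7039028 = -0.127
So phi_hat = [0.5110, -0.1270].
Therefore phi_hat_2 = -0.1270.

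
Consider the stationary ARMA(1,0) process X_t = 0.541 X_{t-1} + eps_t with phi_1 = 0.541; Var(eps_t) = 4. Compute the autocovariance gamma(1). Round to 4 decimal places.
\gamma(1) = 3.0594

Multiply the model equation by X_{t-k} and take expectations. With theta_0 = psi_0 = 1 and psi_j the MA(infinity) weights, this gives
  gamma(k) - sum_i phi_i gamma(k-i) = c_k,
  c_k = sigma^2 * sum_{j=k..q} theta_j psi_{j-k}   (c_k = 0 for k > q),
using gamma(-m) = gamma(m).
Pure AR (q = 0): c_0 = sigma^2 = 4, c_k = 0 for k >= 1.
Equations for k = 0 and k = 1 (AR order 1):
  gamma(0) = phi_1 gamma(1) + c_0
  gamma(1) = phi_1 gamma(0) + c_1
Substituting the second into the first: gamma(0) (1 - phi_1^2) = c_0 + phi_1 c_1, so
  gamma(0) = c_0 / (1 - phi_1^2) = 4 / (1 - (0.541)^2) = 4 / 0.707319 = 5.655157.
  gamma(1) = phi_1 gamma(0) = (0.541)(5.655157) = 3.05944.
Therefore gamma(1) = 3.0594 (to 4 decimal places).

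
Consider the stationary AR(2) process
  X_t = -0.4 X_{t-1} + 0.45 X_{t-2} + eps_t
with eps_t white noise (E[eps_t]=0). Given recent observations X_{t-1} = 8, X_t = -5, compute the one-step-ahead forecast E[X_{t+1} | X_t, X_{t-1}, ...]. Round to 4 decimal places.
E[X_{t+1} \mid \mathcal F_t] = 5.6000

For an AR(p) model X_t = c + sum_i phi_i X_{t-i} + eps_t, the
one-step-ahead conditional mean is
  E[X_{t+1} | X_t, ...] = c + sum_i phi_i X_{t+1-i}.
Substitute known values:
  E[X_{t+1} | ...] = (-0.4) * (-5) + (0.45) * (8)
                   = 5.6000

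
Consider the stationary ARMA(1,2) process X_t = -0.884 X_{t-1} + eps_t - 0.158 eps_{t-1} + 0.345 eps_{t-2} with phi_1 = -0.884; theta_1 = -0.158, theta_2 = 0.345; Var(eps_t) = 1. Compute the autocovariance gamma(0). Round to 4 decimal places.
\gamma(0) = 9.4210

Multiply the model equation by X_{t-k} and take expectations. With theta_0 = psi_0 = 1 and psi_j the MA(infinity) weights, this gives
  gamma(k) - sum_i phi_i gamma(k-i) = c_k,
  c_k = sigma^2 * sum_{j=k..q} theta_j psi_{j-k}   (c_k = 0 for k > q),
using gamma(-m) = gamma(m).
psi-weights needed (psi_j = theta_j + sum_i phi_i psi_{j-i}):
  psi_1 = theta_1 + phi_1 = -0.158 + (-0.884) = -1.042
  psi_2 = theta_2 + phi_1 psi_1 = 0.345 + (-0.884)(-1.042) = 1.266128
Right-hand sides:
  c_0 = sigma^2 (1 + theta_1 psi_1 + theta_2 psi_2) = 1 * (1 + (-0.158)(-1.042) + (0.345)(1.266128)) = 1 * 1.60145 = 1.60145
  c_1 = sigma^2 (theta_1 + theta_2 psi_1) = 1 * (-0.158 + (0.345)(-1.042)) = -0.51749
  c_2 = sigma^2 theta_2 = 1 * (0.345) = 0.345
Equations for k = 0 and k = 1 (AR order 1):
  gamma(0) = phi_1 gamma(1) + c_0
  gamma(1) = phi_1 gamma(0) + c_1
Substituting the second into the first: gamma(0) (1 - phi_1^2) = c_0 + phi_1 c_1, so
  gamma(0) = (c_0 + phi_1 c_1) / (1 - phi_1^2) = (1.60145 + (-0.884)(-0.51749)) / (1 - (-0.884)^2) = 2.058911 / 0.218544 = 9.421038.
Therefore gamma(0) = 9.4210 (to 4 decimal places).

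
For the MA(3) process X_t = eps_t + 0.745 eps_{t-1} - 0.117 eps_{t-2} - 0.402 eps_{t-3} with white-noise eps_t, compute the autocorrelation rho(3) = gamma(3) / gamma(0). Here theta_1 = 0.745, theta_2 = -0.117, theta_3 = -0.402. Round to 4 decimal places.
\rho(3) = -0.2323

For an MA(q) process with theta_0 = 1, the autocovariance is
  gamma(k) = sigma^2 * sum_{i=0..q-k} theta_i * theta_{i+k},
and rho(k) = gamma(k) / gamma(0). Sigma^2 cancels.
  numerator   = (1)*(-0.402) = -0.402.
  denominator = (1)^2 + (0.745)^2 + (-0.117)^2 + (-0.402)^2 = 1.730318.
  rho(3) = -0.402 / 1.730318 = -0.2323.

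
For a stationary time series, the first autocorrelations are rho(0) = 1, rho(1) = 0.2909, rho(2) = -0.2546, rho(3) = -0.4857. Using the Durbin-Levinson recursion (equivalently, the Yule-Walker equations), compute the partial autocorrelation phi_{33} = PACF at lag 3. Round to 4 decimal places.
\phi_{33} = -0.3500

The PACF at lag k is phi_{kk}, the last component of the solution
to the Yule-Walker system G_k phi = r_k where
  (G_k)_{ij} = rho(|i - j|), (r_k)_i = rho(i), i,j = 1..k.
Equivalently, Durbin-Levinson gives phi_{kk} iteratively:
  phi_{11} = rho(1)
  phi_{kk} = [rho(k) - sum_{j=1..k-1} phi_{k-1,j} rho(k-j)]
            / [1 - sum_{j=1..k-1} phi_{k-1,j} rho(j)],
  phi_{k,j} = phi_{k-1,j} - phi_{kk} phi_{k-1,k-j},  j = 1..k-1.
Step k = 1:
  phi_11 = rho(1) = 0.2909.
Step k = 2:
  phi_22 = [rho(2) - phi_11 rho(1)] / [1 - phi_11 rho(1)] = [-0.2546 - (0.2909)(0.2909)] / [1 - (0.2909)(0.2909)]
         = -0.33922281 / 0.91537719 = -0.370583.
  Update: phi_21 = phi_11 - phi_22 phi_11 = 0.2909 - (-0.370583)(0.2909) = 0.398702.
Step k = 3:
  phi_33 = [rho(3) - phi_21 rho(2) - phi_22 rho(1)] / [1 - phi_21 rho(1) - phi_22 rho(2)]
    numerator   = -0.4857 - (0.398702)(-0.2546) - (-0.370583)(0.2909) = -0.27638789
    denominator = 1 - (0.398702)(0.2909) - (-0.370583)(-0.2546) = 0.78966714
  phi_33 = -0.27638789 / 0.78966714 = -0.35.
Therefore phi_{33} = -0.3500.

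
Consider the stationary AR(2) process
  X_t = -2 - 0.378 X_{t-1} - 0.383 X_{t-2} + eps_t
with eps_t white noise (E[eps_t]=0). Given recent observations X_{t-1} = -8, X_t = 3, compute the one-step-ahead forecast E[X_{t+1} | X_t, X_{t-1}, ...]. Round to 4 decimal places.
E[X_{t+1} \mid \mathcal F_t] = -0.0700

For an AR(p) model X_t = c + sum_i phi_i X_{t-i} + eps_t, the
one-step-ahead conditional mean is
  E[X_{t+1} | X_t, ...] = c + sum_i phi_i X_{t+1-i}.
Substitute known values:
  E[X_{t+1} | ...] = -2 + (-0.378) * (3) + (-0.383) * (-8)
                   = -0.0700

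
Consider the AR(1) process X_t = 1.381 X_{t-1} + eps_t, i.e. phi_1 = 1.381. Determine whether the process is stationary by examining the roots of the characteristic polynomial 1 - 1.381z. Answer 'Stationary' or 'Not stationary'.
\text{Not stationary}

The AR(p) characteristic polynomial is P(z) = 1 - 1.381z.
Stationarity requires all roots to lie outside the unit circle, i.e. |z| > 1 for every root.
This is linear in z: 1 + (-1.381) z = 0  =>  z = -1/(-1.381) = 0.724113,  |z| = 0.724113.
Moduli of all roots: 0.7241.
All moduli strictly greater than 1? No.
Verdict: Not stationary.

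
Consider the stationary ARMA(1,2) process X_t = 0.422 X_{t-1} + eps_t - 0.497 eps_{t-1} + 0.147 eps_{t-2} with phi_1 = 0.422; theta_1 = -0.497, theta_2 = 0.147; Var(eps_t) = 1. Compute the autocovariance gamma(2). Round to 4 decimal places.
\gamma(2) = 0.1146

Multiply the model equation by X_{t-k} and take expectations. With theta_0 = psi_0 = 1 and psi_j the MA(infinity) weights, this gives
  gamma(k) - sum_i phi_i gamma(k-i) = c_k,
  c_k = sigma^2 * sum_{j=k..q} theta_j psi_{j-k}   (c_k = 0 for k > q),
using gamma(-m) = gamma(m).
psi-weights needed (psi_j = theta_j + sum_i phi_i psi_{j-i}):
  psi_1 = theta_1 + phi_1 = -0.497 + (0.422) = -0.075
  psi_2 = theta_2 + phi_1 psi_1 = 0.147 + (0.422)(-0.075) = 0.11535
Right-hand sides:
  c_0 = sigma^2 (1 + theta_1 psi_1 + theta_2 psi_2) = 1 * (1 + (-0.497)(-0.075) + (0.147)(0.11535)) = 1 * 1.054231 = 1.054231
  c_1 = sigma^2 (theta_1 + theta_2 psi_1) = 1 * (-0.497 + (0.147)(-0.075)) = -0.508025
  c_2 = sigma^2 theta_2 = 1 * (0.147) = 0.147
Equations for k = 0 and k = 1 (AR order 1):
  gamma(0) = phi_1 gamma(1) + c_0
  gamma(1) = phi_1 gamma(0) + c_1
Substituting the second into the first: gamma(0) (1 - phi_1^2) = c_0 + phi_1 c_1, so
  gamma(0) = (c_0 + phi_1 c_1) / (1 - phi_1^2) = (1.054231 + (0.422)(-0.508025)) / (1 - (0.422)^2) = 0.839845 / 0.821916 = 1.021814.
  gamma(1) = phi_1 gamma(0) + c_1 = (0.422)(1.021814) + (-0.508025) = -0.07682.
For k = 2: gamma(2) = phi_1 gamma(1) + c_2
  = (0.422)(-0.07682) + (0.147) = 0.114582.
Therefore gamma(2) = 0.1146 (to 4 decimal places).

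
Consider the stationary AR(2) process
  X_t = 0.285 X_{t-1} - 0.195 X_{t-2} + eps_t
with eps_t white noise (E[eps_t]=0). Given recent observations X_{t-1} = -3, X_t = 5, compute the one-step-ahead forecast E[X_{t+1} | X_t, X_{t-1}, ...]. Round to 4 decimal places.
E[X_{t+1} \mid \mathcal F_t] = 2.0100

For an AR(p) model X_t = c + sum_i phi_i X_{t-i} + eps_t, the
one-step-ahead conditional mean is
  E[X_{t+1} | X_t, ...] = c + sum_i phi_i X_{t+1-i}.
Substitute known values:
  E[X_{t+1} | ...] = (0.285) * (5) + (-0.195) * (-3)
                   = 2.0100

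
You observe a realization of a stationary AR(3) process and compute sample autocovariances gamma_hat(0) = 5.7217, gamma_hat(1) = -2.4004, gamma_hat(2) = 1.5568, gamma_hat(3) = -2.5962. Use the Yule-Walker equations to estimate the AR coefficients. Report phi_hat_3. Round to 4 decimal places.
\hat\phi_{3} = -0.3740

The Yule-Walker equations for an AR(p) process read, in matrix form,
  Gamma_p phi = r_p,   with   (Gamma_p)_{ij} = gamma(|i - j|),
                       (r_p)_i = gamma(i),   i,j = 1..p.
Substitute the sample gammas (Toeplitz matrix and right-hand side of size 3):
  Gamma_p = [[5.7217, -2.4004, 1.5568], [-2.4004, 5.7217, -2.4004], [1.5568, -2.4004, 5.7217]]
  r_p     = [-2.4004, 1.5568, -2.5962]
Written out (R1..R3):
  (R1) 5.7217 phi_1 - 2.4004 phi_2 + 1.5568 phi_3 = -2.4004
  (R2) -2.4004 phi_1 + 5.7217 phi_2 - 2.4004 phi_3 = 1.5568
  (R3) 1.5568 phi_1 - 2.4004 phi_2 + 5.7217 phi_3 = -2.5962
Gaussian elimination:
  R2 <- R2 - (-2.4004/5.7217) R1 = R2 - (-0.419526) R1:  4.714671 phi_2 - 1.747282 phi_3 = 0.549771
  R3 <- R3 - (1.5568/5.7217) R1 = R3 - (0.272087) R1:  -1.747282 phi_2 + 5.298115 phi_3 = -1.943082
  R3 <- R3 - (-1.747282/4.714671) R2 = R3 - (-0.370605) R2:  4.650563 phi_3 = -1.739334
Back-substitution:
  phi_hat_3 = -1.739334 / 4.650563 = -0.374005
  phi_hat_2 = (0.549771 - (-1.747282)(-0.374005)) / 4.714671 = -0.022
  phi_hat_1 = (-2.4004 - (-2.4004)(-0.022) - (1.5568)(-0.374005)) / 5.7217 = -0.326993
So phi_hat = [-0.3270, -0.0220, -0.3740].
Therefore phi_hat_3 = -0.3740.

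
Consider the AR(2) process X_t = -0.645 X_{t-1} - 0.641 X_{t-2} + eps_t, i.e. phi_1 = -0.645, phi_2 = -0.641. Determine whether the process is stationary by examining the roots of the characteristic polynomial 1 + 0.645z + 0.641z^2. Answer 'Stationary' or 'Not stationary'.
\text{Stationary}

The AR(p) characteristic polynomial is P(z) = 1 + 0.645z + 0.641z^2.
Stationarity requires all roots to lie outside the unit circle, i.e. |z| > 1 for every root.
Set 1 + (0.645) z + (0.641) z^2 = 0, i.e. a z^2 + b z + c = 0 with a = 0.641, b = 0.645, c = 1.
Discriminant D = b^2 - 4ac = (0.645)^2 - 4*(0.641)*1 = 0.416025 - (2.564) = -2.147975.
D < 0, so the roots are the complex-conjugate pair z = (-b +/- i sqrt(-D)) / (2a) = -0.5031 +/- 1.1432i.
For a conjugate pair |z|^2 = z * conj(z) = (product of roots) = c/a = 1/(0.641) = 1.560062, so |z| = sqrt(1.560062) = 1.249 for both roots.
Moduli of all roots: 1.2490, 1.2490.
All moduli strictly greater than 1? Yes.
Verdict: Stationary.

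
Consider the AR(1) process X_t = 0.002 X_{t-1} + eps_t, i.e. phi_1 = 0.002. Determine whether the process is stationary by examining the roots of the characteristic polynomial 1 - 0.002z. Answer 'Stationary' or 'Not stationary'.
\text{Stationary}

The AR(p) characteristic polynomial is P(z) = 1 - 0.002z.
Stationarity requires all roots to lie outside the unit circle, i.e. |z| > 1 for every root.
This is linear in z: 1 + (-0.002) z = 0  =>  z = -1/(-0.002) = 500,  |z| = 500.
Moduli of all roots: 500.0000.
All moduli strictly greater than 1? Yes.
Verdict: Stationary.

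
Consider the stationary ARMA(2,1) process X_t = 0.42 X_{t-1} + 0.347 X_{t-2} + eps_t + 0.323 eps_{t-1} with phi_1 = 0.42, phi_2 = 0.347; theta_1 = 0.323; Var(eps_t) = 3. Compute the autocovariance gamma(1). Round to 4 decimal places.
\gamma(1) = 7.1704

Multiply the model equation by X_{t-k} and take expectations. With theta_0 = psi_0 = 1 and psi_j the MA(infinity) weights, this gives
  gamma(k) - sum_i phi_i gamma(k-i) = c_k,
  c_k = sigma^2 * sum_{j=k..q} theta_j psi_{j-k}   (c_k = 0 for k > q),
using gamma(-m) = gamma(m).
psi-weights needed (psi_j = theta_j + sum_i phi_i psi_{j-i}):
  psi_1 = theta_1 + phi_1 = 0.323 + (0.42) = 0.743
Right-hand sides:
  c_0 = sigma^2 (1 + theta_1 psi_1) = 3 * (1 + (0.323)(0.743)) = 3 * 1.239989 = 3.719967
  c_1 = sigma^2 theta_1 = 3 * (0.323) = 0.969
  c_2 = 0
Equations for k = 0, 1, 2 (AR order 2, c_2 = 0):
  (E0) gamma(0) = phi_1 gamma(1) + phi_2 gamma(2) + c_0
  (E1) gamma(1) = phi_1 gamma(0) + phi_2 gamma(1) + c_1
  (E2) gamma(2) = phi_1 gamma(1) + phi_2 gamma(0)
From (E1): gamma(1) = A gamma(0) + B with
  A = phi_1 / (1 - phi_2) = 0.42 / 0.653 = 0.643185,   B = c_1 / (1 - phi_2) = 0.969 / 0.653 = 1.48392.
Insert (E2) into (E0): gamma(0) (1 - phi_2^2) = phi_1 (1 + phi_2) gamma(1) + c_0.
  phi_1 (1 + phi_2) = (0.42)(1.347) = 0.56574,   1 - phi_2^2 = 0.879591.
Replace gamma(1) by A gamma(0) + B and collect gamma(0):
  gamma(0) [0.879591 - (0.56574)(0.643185)] = (0.56574)(1.48392) + 3.719967
  gamma(0) * 0.515715 = 4.55948
  gamma(0) = 4.55948 / 0.515715 = 8.841079.
  gamma(1) = A gamma(0) + B = (0.643185)(8.841079) + (1.48392) = 7.170372.
Therefore gamma(1) = 7.1704 (to 4 decimal places).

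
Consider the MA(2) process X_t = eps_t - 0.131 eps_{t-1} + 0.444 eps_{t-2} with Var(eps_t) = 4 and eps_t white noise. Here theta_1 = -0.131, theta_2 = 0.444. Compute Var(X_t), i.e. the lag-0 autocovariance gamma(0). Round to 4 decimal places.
\gamma(0) = 4.8572

For an MA(q) process X_t = eps_t + sum_i theta_i eps_{t-i} with
Var(eps_t) = sigma^2, the variance is
  gamma(0) = sigma^2 * (1 + sum_i theta_i^2).
  sum_i theta_i^2 = (-0.131)^2 + (0.444)^2 = 0.017161 + 0.197136 = 0.214297.
  gamma(0) = 4 * (1 + 0.214297) = 4 * 1.214297 = 4.857188, which rounds to 4.8572.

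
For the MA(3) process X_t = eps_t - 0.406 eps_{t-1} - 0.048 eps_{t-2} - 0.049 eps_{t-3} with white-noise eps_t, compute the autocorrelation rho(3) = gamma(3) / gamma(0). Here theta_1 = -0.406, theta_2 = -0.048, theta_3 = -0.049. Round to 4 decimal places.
\rho(3) = -0.0419

For an MA(q) process with theta_0 = 1, the autocovariance is
  gamma(k) = sigma^2 * sum_{i=0..q-k} theta_i * theta_{i+k},
and rho(k) = gamma(k) / gamma(0). Sigma^2 cancels.
  numerator   = (1)*(-0.049) = -0.049.
  denominator = (1)^2 + (-0.406)^2 + (-0.048)^2 + (-0.049)^2 = 1.169541.
  rho(3) = -0.049 / 1.169541 = -0.0419.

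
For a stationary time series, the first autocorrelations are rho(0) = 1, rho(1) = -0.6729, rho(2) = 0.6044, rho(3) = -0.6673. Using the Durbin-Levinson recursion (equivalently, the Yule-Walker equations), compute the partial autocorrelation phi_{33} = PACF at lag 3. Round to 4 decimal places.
\phi_{33} = -0.3698

The PACF at lag k is phi_{kk}, the last component of the solution
to the Yule-Walker system G_k phi = r_k where
  (G_k)_{ij} = rho(|i - j|), (r_k)_i = rho(i), i,j = 1..k.
Equivalently, Durbin-Levinson gives phi_{kk} iteratively:
  phi_{11} = rho(1)
  phi_{kk} = [rho(k) - sum_{j=1..k-1} phi_{k-1,j} rho(k-j)]
            / [1 - sum_{j=1..k-1} phi_{k-1,j} rho(j)],
  phi_{k,j} = phi_{k-1,j} - phi_{kk} phi_{k-1,k-j},  j = 1..k-1.
Step k = 1:
  phi_11 = rho(1) = -0.6729.
Step k = 2:
  phi_22 = [rho(2) - phi_11 rho(1)] / [1 - phi_11 rho(1)] = [0.6044 - (-0.6729)(-0.6729)] / [1 - (-0.6729)(-0.6729)]
         = 0.15160559 / 0.54720559 = 0.277054.
  Update: phi_21 = phi_11 - phi_22 phi_11 = -0.6729 - (0.277054)(-0.6729) = -0.48647.
Step k = 3:
  phi_33 = [rho(3) - phi_21 rho(2) - phi_22 rho(1)] / [1 - phi_21 rho(1) - phi_22 rho(2)]
    numerator   = -0.6673 - (-0.48647)(0.6044) - (0.277054)(-0.6729) = -0.18684763
    denominator = 1 - (-0.48647)(-0.6729) - (0.277054)(0.6044) = 0.50520263
  phi_33 = -0.18684763 / 0.50520263 = -0.3698.
Therefore phi_{33} = -0.3698.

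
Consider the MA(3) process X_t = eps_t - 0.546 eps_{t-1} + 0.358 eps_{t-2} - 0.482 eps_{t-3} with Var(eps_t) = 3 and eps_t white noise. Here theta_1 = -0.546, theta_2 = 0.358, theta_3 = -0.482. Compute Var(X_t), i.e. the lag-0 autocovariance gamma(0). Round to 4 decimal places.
\gamma(0) = 4.9758

For an MA(q) process X_t = eps_t + sum_i theta_i eps_{t-i} with
Var(eps_t) = sigma^2, the variance is
  gamma(0) = sigma^2 * (1 + sum_i theta_i^2).
  sum_i theta_i^2 = (-0.546)^2 + (0.358)^2 + (-0.482)^2 = 0.298116 + 0.128164 + 0.232324 = 0.658604.
  gamma(0) = 3 * (1 + 0.658604) = 3 * 1.658604 = 4.975812, which rounds to 4.9758.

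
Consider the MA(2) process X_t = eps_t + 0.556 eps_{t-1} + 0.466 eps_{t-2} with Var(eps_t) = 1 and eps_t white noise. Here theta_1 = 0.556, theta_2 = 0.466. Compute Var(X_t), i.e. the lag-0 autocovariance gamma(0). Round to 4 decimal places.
\gamma(0) = 1.5263

For an MA(q) process X_t = eps_t + sum_i theta_i eps_{t-i} with
Var(eps_t) = sigma^2, the variance is
  gamma(0) = sigma^2 * (1 + sum_i theta_i^2).
  sum_i theta_i^2 = (0.556)^2 + (0.466)^2 = 0.309136 + 0.217156 = 0.526292.
  gamma(0) = 1 * (1 + 0.526292) = 1 * 1.526292 = 1.526292, which rounds to 1.5263.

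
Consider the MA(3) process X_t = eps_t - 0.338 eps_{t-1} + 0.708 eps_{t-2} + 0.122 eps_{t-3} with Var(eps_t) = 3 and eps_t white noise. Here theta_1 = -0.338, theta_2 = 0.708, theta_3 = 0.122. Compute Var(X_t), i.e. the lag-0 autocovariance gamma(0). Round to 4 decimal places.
\gamma(0) = 4.8912

For an MA(q) process X_t = eps_t + sum_i theta_i eps_{t-i} with
Var(eps_t) = sigma^2, the variance is
  gamma(0) = sigma^2 * (1 + sum_i theta_i^2).
  sum_i theta_i^2 = (-0.338)^2 + (0.708)^2 + (0.122)^2 = 0.114244 + 0.501264 + 0.014884 = 0.630392.
  gamma(0) = 3 * (1 + 0.630392) = 3 * 1.630392 = 4.891176, which rounds to 4.8912.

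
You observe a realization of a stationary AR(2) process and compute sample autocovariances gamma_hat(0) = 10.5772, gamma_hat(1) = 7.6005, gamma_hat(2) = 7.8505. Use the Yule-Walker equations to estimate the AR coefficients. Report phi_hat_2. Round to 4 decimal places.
\hat\phi_{2} = 0.4670

The Yule-Walker equations for an AR(p) process read, in matrix form,
  Gamma_p phi = r_p,   with   (Gamma_p)_{ij} = gamma(|i - j|),
                       (r_p)_i = gamma(i),   i,j = 1..p.
Substitute the sample gammas (Toeplitz matrix and right-hand side of size 2):
  Gamma_p = [[10.5772, 7.6005], [7.6005, 10.5772]]
  r_p     = [7.6005, 7.8505]
Written out:
  10.5772 phi_1 + 7.6005 phi_2 = 7.6005
  7.6005 phi_1 + 10.5772 phi_2 = 7.8505
Solve by Cramer's rule:
  det = gamma(0)^2 - gamma(1)^2 = (10.5772)^2 - (7.6005)^2 = 111.87715984 - 57.76760025 = 54.10955959
  phi_hat_1 = [gamma(1) gamma(0) - gamma(1) gamma(2)] / det = [(7.6005)(10.5772) - (7.6005)(7.8505)] / 54.10955959 = 20.72428335 / 54.10955959 = 0.383
  phi_hat_2 = [gamma(0) gamma(2) - gamma(1)^2] / det = [(10.5772)(7.8505) - (7.6005)^2] / 54.10955959 = 25.26870835 / 54.10955959 = 0.467
So phi_hat = [0.3830, 0.4670].
Therefore phi_hat_2 = 0.4670.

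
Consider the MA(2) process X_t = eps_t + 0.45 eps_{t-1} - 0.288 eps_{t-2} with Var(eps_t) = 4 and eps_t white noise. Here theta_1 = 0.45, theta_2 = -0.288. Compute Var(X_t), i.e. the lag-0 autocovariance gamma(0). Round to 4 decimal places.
\gamma(0) = 5.1418

For an MA(q) process X_t = eps_t + sum_i theta_i eps_{t-i} with
Var(eps_t) = sigma^2, the variance is
  gamma(0) = sigma^2 * (1 + sum_i theta_i^2).
  sum_i theta_i^2 = (0.45)^2 + (-0.288)^2 = 0.2025 + 0.082944 = 0.285444.
  gamma(0) = 4 * (1 + 0.285444) = 4 * 1.285444 = 5.141776, which rounds to 5.1418.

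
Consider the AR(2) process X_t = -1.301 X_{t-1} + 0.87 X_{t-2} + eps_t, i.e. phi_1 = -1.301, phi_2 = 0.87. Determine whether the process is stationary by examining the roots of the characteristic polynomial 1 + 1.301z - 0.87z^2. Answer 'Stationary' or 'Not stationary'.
\text{Not stationary}

The AR(p) characteristic polynomial is P(z) = 1 + 1.301z - 0.87z^2.
Stationarity requires all roots to lie outside the unit circle, i.e. |z| > 1 for every root.
Set 1 + (1.301) z + (-0.87) z^2 = 0, i.e. a z^2 + b z + c = 0 with a = -0.87, b = 1.301, c = 1.
Discriminant D = b^2 - 4ac = (1.301)^2 - 4*(-0.87)*1 = 1.692601 - (-3.48) = 5.172601.
D >= 0, so the roots are real: z = (-b +/- sqrt(D)) / (2a) = (-1.301 +/- 2.274335) / (-1.74).
  z_1 = (-1.301 + 2.274335) / (-1.74) = -0.5594,   |z_1| = 0.5594.
  z_2 = (-1.301 - 2.274335) / (-1.74) = 2.0548,   |z_2| = 2.0548.
Moduli of all roots: 0.5594, 2.0548.
All moduli strictly greater than 1? No.
Verdict: Not stationary.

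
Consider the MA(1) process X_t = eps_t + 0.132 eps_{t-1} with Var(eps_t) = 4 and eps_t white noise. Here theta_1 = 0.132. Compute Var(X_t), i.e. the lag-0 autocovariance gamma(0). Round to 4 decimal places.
\gamma(0) = 4.0697

For an MA(q) process X_t = eps_t + sum_i theta_i eps_{t-i} with
Var(eps_t) = sigma^2, the variance is
  gamma(0) = sigma^2 * (1 + sum_i theta_i^2).
  sum_i theta_i^2 = (0.132)^2 = 0.017424.
  gamma(0) = 4 * (1 + 0.017424) = 4 * 1.017424 = 4.069696, which rounds to 4.0697.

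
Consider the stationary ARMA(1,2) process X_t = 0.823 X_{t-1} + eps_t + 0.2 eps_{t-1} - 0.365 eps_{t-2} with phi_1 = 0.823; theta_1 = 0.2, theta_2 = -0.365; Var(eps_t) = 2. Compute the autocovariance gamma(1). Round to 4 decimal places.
\gamma(1) = 4.1821

Multiply the model equation by X_{t-k} and take expectations. With theta_0 = psi_0 = 1 and psi_j the MA(infinity) weights, this gives
  gamma(k) - sum_i phi_i gamma(k-i) = c_k,
  c_k = sigma^2 * sum_{j=k..q} theta_j psi_{j-k}   (c_k = 0 for k > q),
using gamma(-m) = gamma(m).
psi-weights needed (psi_j = theta_j + sum_i phi_i psi_{j-i}):
  psi_1 = theta_1 + phi_1 = 0.2 + (0.823) = 1.023
  psi_2 = theta_2 + phi_1 psi_1 = -0.365 + (0.823)(1.023) = 0.476929
Right-hand sides:
  c_0 = sigma^2 (1 + theta_1 psi_1 + theta_2 psi_2) = 2 * (1 + (0.2)(1.023) + (-0.365)(0.476929)) = 2 * 1.030521 = 2.061042
  c_1 = sigma^2 (theta_1 + theta_2 psi_1) = 2 * (0.2 + (-0.365)(1.023)) = -0.34679
  c_2 = sigma^2 theta_2 = 2 * (-0.365) = -0.73
Equations for k = 0 and k = 1 (AR order 1):
  gamma(0) = phi_1 gamma(1) + c_0
  gamma(1) = phi_1 gamma(0) + c_1
Substituting the second into the first: gamma(0) (1 - phi_1^2) = c_0 + phi_1 c_1, so
  gamma(0) = (c_0 + phi_1 c_1) / (1 - phi_1^2) = (2.061042 + (0.823)(-0.34679)) / (1 - (0.823)^2) = 1.775634 / 0.322671 = 5.502923.
  gamma(1) = phi_1 gamma(0) + c_1 = (0.823)(5.502923) + (-0.34679) = 4.182116.
Therefore gamma(1) = 4.1821 (to 4 decimal places).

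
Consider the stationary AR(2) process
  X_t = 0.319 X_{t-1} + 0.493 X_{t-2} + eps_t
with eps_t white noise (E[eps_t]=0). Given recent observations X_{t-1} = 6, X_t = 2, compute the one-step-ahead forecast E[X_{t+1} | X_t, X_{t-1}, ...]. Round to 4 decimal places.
E[X_{t+1} \mid \mathcal F_t] = 3.5960

For an AR(p) model X_t = c + sum_i phi_i X_{t-i} + eps_t, the
one-step-ahead conditional mean is
  E[X_{t+1} | X_t, ...] = c + sum_i phi_i X_{t+1-i}.
Substitute known values:
  E[X_{t+1} | ...] = (0.319) * (2) + (0.493) * (6)
                   = 3.5960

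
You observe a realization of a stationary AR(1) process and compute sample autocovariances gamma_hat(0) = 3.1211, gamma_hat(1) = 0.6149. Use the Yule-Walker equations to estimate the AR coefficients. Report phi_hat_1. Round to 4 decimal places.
\hat\phi_{1} = 0.1970

The Yule-Walker equations for an AR(p) process read, in matrix form,
  Gamma_p phi = r_p,   with   (Gamma_p)_{ij} = gamma(|i - j|),
                       (r_p)_i = gamma(i),   i,j = 1..p.
Substitute the sample gammas (Toeplitz matrix and right-hand side of size 1):
  Gamma_p = [[3.1211]]
  r_p     = [0.6149]
With p = 1 this is the single equation gamma(0) phi_1 = gamma(1):
  phi_hat_1 = gamma(1) / gamma(0) = 0.6149 / 3.1211 = 0.1970.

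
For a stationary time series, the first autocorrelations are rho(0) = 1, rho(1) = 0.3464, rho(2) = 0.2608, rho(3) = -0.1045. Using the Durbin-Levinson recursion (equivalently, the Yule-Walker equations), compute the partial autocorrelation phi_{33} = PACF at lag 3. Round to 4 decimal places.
\phi_{33} = -0.2750

The PACF at lag k is phi_{kk}, the last component of the solution
to the Yule-Walker system G_k phi = r_k where
  (G_k)_{ij} = rho(|i - j|), (r_k)_i = rho(i), i,j = 1..k.
Equivalently, Durbin-Levinson gives phi_{kk} iteratively:
  phi_{11} = rho(1)
  phi_{kk} = [rho(k) - sum_{j=1..k-1} phi_{k-1,j} rho(k-j)]
            / [1 - sum_{j=1..k-1} phi_{k-1,j} rho(j)],
  phi_{k,j} = phi_{k-1,j} - phi_{kk} phi_{k-1,k-j},  j = 1..k-1.
Step k = 1:
  phi_11 = rho(1) = 0.3464.
Step k = 2:
  phi_22 = [rho(2) - phi_11 rho(1)] / [1 - phi_11 rho(1)] = [0.2608 - (0.3464)(0.3464)] / [1 - (0.3464)(0.3464)]
         = 0.14080704 / 0.88000704 = 0.160007.
  Update: phi_21 = phi_11 - phi_22 phi_11 = 0.3464 - (0.160007)(0.3464) = 0.290974.
Step k = 3:
  phi_33 = [rho(3) - phi_21 rho(2) - phi_22 rho(1)] / [1 - phi_21 rho(1) - phi_22 rho(2)]
    numerator   = -0.1045 - (0.290974)(0.2608) - (0.160007)(0.3464) = -0.23581226
    denominator = 1 - (0.290974)(0.3464) - (0.160007)(0.2608) = 0.85747697
  phi_33 = -0.23581226 / 0.85747697 = -0.275.
Therefore phi_{33} = -0.2750.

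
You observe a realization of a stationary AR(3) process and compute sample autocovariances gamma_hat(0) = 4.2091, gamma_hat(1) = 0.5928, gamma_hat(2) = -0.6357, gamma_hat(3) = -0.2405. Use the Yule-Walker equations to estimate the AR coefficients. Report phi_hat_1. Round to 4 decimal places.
\hat\phi_{1} = 0.1640

The Yule-Walker equations for an AR(p) process read, in matrix form,
  Gamma_p phi = r_p,   with   (Gamma_p)_{ij} = gamma(|i - j|),
                       (r_p)_i = gamma(i),   i,j = 1..p.
Substitute the sample gammas (Toeplitz matrix and right-hand side of size 3):
  Gamma_p = [[4.2091, 0.5928, -0.6357], [0.5928, 4.2091, 0.5928], [-0.6357, 0.5928, 4.2091]]
  r_p     = [0.5928, -0.6357, -0.2405]
Written out (R1..R3):
  (R1) 4.2091 phi_1 + 0.5928 phi_2 - 0.6357 phi_3 = 0.5928
  (R2) 0.5928 phi_1 + 4.2091 phi_2 + 0.5928 phi_3 = -0.6357
  (R3) -0.6357 phi_1 + 0.5928 phi_2 + 4.2091 phi_3 = -0.2405
Gaussian elimination:
  R2 <- R2 - (0.5928/4.2091) R1 = R2 - (0.140838) R1:  4.125611 phi_2 + 0.682331 phi_3 = -0.719189
  R3 <- R3 - (-0.6357/4.2091) R1 = R3 - (-0.15103) R1:  0.682331 phi_2 + 4.11309 phi_3 = -0.150969
  R3 <- R3 - (0.682331/4.125611) R2 = R3 - (0.165389) R2:  4.00024 phi_3 = -0.032024
Back-substitution:
  phi_hat_3 = -0.032024 / 4.00024 = -0.008005
  phi_hat_2 = (-0.719189 - (0.682331)(-0.008005)) / 4.125611 = -0.172999
  phi_hat_1 = (0.5928 - (0.5928)(-0.172999) - (-0.6357)(-0.008005)) / 4.2091 = 0.163993
So phi_hat = [0.1640, -0.1730, -0.0080].
Therefore phi_hat_1 = 0.1640.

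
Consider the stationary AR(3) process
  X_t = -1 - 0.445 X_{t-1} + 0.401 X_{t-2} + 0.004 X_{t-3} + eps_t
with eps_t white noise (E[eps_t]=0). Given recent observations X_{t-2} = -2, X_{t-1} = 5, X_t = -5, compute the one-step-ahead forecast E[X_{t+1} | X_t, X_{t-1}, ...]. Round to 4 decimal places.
E[X_{t+1} \mid \mathcal F_t] = 3.2220

For an AR(p) model X_t = c + sum_i phi_i X_{t-i} + eps_t, the
one-step-ahead conditional mean is
  E[X_{t+1} | X_t, ...] = c + sum_i phi_i X_{t+1-i}.
Substitute known values:
  E[X_{t+1} | ...] = -1 + (-0.445) * (-5) + (0.401) * (5) + (0.004) * (-2)
                   = 3.2220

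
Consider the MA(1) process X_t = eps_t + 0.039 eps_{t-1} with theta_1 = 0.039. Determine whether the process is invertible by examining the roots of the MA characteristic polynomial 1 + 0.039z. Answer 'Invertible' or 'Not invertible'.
\text{Invertible}

The MA(q) characteristic polynomial is P(z) = 1 + 0.039z.
Invertibility requires all roots to lie outside the unit circle, i.e. |z| > 1 for every root.
This is linear in z: 1 + (0.039) z = 0  =>  z = -1/(0.039) = -25.641026,  |z| = 25.641026.
Moduli of all roots: 25.6410.
All moduli strictly greater than 1? Yes.
Verdict: Invertible.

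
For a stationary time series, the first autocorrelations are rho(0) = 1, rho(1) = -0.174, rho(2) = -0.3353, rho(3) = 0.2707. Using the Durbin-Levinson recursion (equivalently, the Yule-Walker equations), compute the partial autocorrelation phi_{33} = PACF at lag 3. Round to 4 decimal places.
\phi_{33} = 0.1500

The PACF at lag k is phi_{kk}, the last component of the solution
to the Yule-Walker system G_k phi = r_k where
  (G_k)_{ij} = rho(|i - j|), (r_k)_i = rho(i), i,j = 1..k.
Equivalently, Durbin-Levinson gives phi_{kk} iteratively:
  phi_{11} = rho(1)
  phi_{kk} = [rho(k) - sum_{j=1..k-1} phi_{k-1,j} rho(k-j)]
            / [1 - sum_{j=1..k-1} phi_{k-1,j} rho(j)],
  phi_{k,j} = phi_{k-1,j} - phi_{kk} phi_{k-1,k-j},  j = 1..k-1.
Step k = 1:
  phi_11 = rho(1) = -0.174.
Step k = 2:
  phi_22 = [rho(2) - phi_11 rho(1)] / [1 - phi_11 rho(1)] = [-0.3353 - (-0.174)(-0.174)] / [1 - (-0.174)(-0.174)]
         = -0.365576 / 0.969724 = -0.37699.
  Update: phi_21 = phi_11 - phi_22 phi_11 = -0.174 - (-0.37699)(-0.174) = -0.239596.
Step k = 3:
  phi_33 = [rho(3) - phi_21 rho(2) - phi_22 rho(1)] / [1 - phi_21 rho(1) - phi_22 rho(2)]
    numerator   = 0.2707 - (-0.239596)(-0.3353) - (-0.37699)(-0.174) = 0.12476717
    denominator = 1 - (-0.239596)(-0.174) - (-0.37699)(-0.3353) = 0.8319056
  phi_33 = 0.12476717 / 0.8319056 = 0.15.
Therefore phi_{33} = 0.1500.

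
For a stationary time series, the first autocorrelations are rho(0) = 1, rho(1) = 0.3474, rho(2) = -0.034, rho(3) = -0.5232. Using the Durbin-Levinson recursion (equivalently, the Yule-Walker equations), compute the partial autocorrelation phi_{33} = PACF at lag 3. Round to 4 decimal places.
\phi_{33} = -0.5260

The PACF at lag k is phi_{kk}, the last component of the solution
to the Yule-Walker system G_k phi = r_k where
  (G_k)_{ij} = rho(|i - j|), (r_k)_i = rho(i), i,j = 1..k.
Equivalently, Durbin-Levinson gives phi_{kk} iteratively:
  phi_{11} = rho(1)
  phi_{kk} = [rho(k) - sum_{j=1..k-1} phi_{k-1,j} rho(k-j)]
            / [1 - sum_{j=1..k-1} phi_{k-1,j} rho(j)],
  phi_{k,j} = phi_{k-1,j} - phi_{kk} phi_{k-1,k-j},  j = 1..k-1.
Step k = 1:
  phi_11 = rho(1) = 0.3474.
Step k = 2:
  phi_22 = [rho(2) - phi_11 rho(1)] / [1 - phi_11 rho(1)] = [-0.034 - (0.3474)(0.3474)] / [1 - (0.3474)(0.3474)]
         = -0.15468676 / 0.87931324 = -0.175918.
  Update: phi_21 = phi_11 - phi_22 phi_11 = 0.3474 - (-0.175918)(0.3474) = 0.408514.
Step k = 3:
  phi_33 = [rho(3) - phi_21 rho(2) - phi_22 rho(1)] / [1 - phi_21 rho(1) - phi_22 rho(2)]
    numerator   = -0.5232 - (0.408514)(-0.034) - (-0.175918)(0.3474) = -0.44819672
    denominator = 1 - (0.408514)(0.3474) - (-0.175918)(-0.034) = 0.8521011
  phi_33 = -0.44819672 / 0.8521011 = -0.526.
Therefore phi_{33} = -0.5260.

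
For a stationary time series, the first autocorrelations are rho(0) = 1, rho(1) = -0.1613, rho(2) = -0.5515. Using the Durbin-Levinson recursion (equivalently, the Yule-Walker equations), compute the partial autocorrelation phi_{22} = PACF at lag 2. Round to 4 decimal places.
\phi_{22} = -0.5929

The PACF at lag k is phi_{kk}, the last component of the solution
to the Yule-Walker system G_k phi = r_k where
  (G_k)_{ij} = rho(|i - j|), (r_k)_i = rho(i), i,j = 1..k.
Equivalently, Durbin-Levinson gives phi_{kk} iteratively:
  phi_{11} = rho(1)
  phi_{kk} = [rho(k) - sum_{j=1..k-1} phi_{k-1,j} rho(k-j)]
            / [1 - sum_{j=1..k-1} phi_{k-1,j} rho(j)],
  phi_{k,j} = phi_{k-1,j} - phi_{kk} phi_{k-1,k-j},  j = 1..k-1.
Step k = 1:
  phi_11 = rho(1) = -0.1613.
Step k = 2:
  phi_22 = [rho(2) - phi_11 rho(1)] / [1 - phi_11 rho(1)] = [-0.5515 - (-0.1613)(-0.1613)] / [1 - (-0.1613)(-0.1613)]
         = -0.57751769 / 0.97398231 = -0.5929.
Therefore phi_{22} = -0.5929.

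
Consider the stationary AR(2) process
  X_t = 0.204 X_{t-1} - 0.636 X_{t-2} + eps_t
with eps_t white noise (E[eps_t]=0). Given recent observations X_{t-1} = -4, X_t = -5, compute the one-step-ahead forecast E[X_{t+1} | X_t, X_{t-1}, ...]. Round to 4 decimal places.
E[X_{t+1} \mid \mathcal F_t] = 1.5240

For an AR(p) model X_t = c + sum_i phi_i X_{t-i} + eps_t, the
one-step-ahead conditional mean is
  E[X_{t+1} | X_t, ...] = c + sum_i phi_i X_{t+1-i}.
Substitute known values:
  E[X_{t+1} | ...] = (0.204) * (-5) + (-0.636) * (-4)
                   = 1.5240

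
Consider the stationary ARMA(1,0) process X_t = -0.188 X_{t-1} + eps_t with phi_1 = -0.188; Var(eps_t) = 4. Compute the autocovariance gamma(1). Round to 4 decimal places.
\gamma(1) = -0.7796

Multiply the model equation by X_{t-k} and take expectations. With theta_0 = psi_0 = 1 and psi_j the MA(infinity) weights, this gives
  gamma(k) - sum_i phi_i gamma(k-i) = c_k,
  c_k = sigma^2 * sum_{j=k..q} theta_j psi_{j-k}   (c_k = 0 for k > q),
using gamma(-m) = gamma(m).
Pure AR (q = 0): c_0 = sigma^2 = 4, c_k = 0 for k >= 1.
Equations for k = 0 and k = 1 (AR order 1):
  gamma(0) = phi_1 gamma(1) + c_0
  gamma(1) = phi_1 gamma(0) + c_1
Substituting the second into the first: gamma(0) (1 - phi_1^2) = c_0 + phi_1 c_1, so
  gamma(0) = c_0 / (1 - phi_1^2) = 4 / (1 - (-0.188)^2) = 4 / 0.964656 = 4.146556.
  gamma(1) = phi_1 gamma(0) = (-0.188)(4.146556) = -0.779553.
Therefore gamma(1) = -0.7796 (to 4 decimal places).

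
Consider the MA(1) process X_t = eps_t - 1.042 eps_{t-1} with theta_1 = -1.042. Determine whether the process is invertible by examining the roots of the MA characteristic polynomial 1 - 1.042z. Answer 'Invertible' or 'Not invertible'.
\text{Not invertible}

The MA(q) characteristic polynomial is P(z) = 1 - 1.042z.
Invertibility requires all roots to lie outside the unit circle, i.e. |z| > 1 for every root.
This is linear in z: 1 + (-1.042) z = 0  =>  z = -1/(-1.042) = 0.959693,  |z| = 0.959693.
Moduli of all roots: 0.9597.
All moduli strictly greater than 1? No.
Verdict: Not invertible.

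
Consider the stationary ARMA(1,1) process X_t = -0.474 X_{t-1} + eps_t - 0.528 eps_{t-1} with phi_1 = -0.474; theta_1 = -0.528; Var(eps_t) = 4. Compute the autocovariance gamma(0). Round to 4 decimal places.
\gamma(0) = 9.1798

Multiply the model equation by X_{t-k} and take expectations. With theta_0 = psi_0 = 1 and psi_j the MA(infinity) weights, this gives
  gamma(k) - sum_i phi_i gamma(k-i) = c_k,
  c_k = sigma^2 * sum_{j=k..q} theta_j psi_{j-k}   (c_k = 0 for k > q),
using gamma(-m) = gamma(m).
psi-weights needed (psi_j = theta_j + sum_i phi_i psi_{j-i}):
  psi_1 = theta_1 + phi_1 = -0.528 + (-0.474) = -1.002
Right-hand sides:
  c_0 = sigma^2 (1 + theta_1 psi_1) = 4 * (1 + (-0.528)(-1.002)) = 4 * 1.529056 = 6.116224
  c_1 = sigma^2 theta_1 = 4 * (-0.528) = -2.112
  c_2 = 0
Equations for k = 0 and k = 1 (AR order 1):
  gamma(0) = phi_1 gamma(1) + c_0
  gamma(1) = phi_1 gamma(0) + c_1
Substituting the second into the first: gamma(0) (1 - phi_1^2) = c_0 + phi_1 c_1, so
  gamma(0) = (c_0 + phi_1 c_1) / (1 - phi_1^2) = (6.116224 + (-0.474)(-2.112)) / (1 - (-0.474)^2) = 7.117312 / 0.775324 = 9.179791.
Therefore gamma(0) = 9.1798 (to 4 decimal places).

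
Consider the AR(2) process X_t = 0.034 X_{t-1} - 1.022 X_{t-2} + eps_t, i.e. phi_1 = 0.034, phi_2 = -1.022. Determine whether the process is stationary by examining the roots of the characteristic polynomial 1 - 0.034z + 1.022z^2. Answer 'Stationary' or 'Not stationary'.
\text{Not stationary}

The AR(p) characteristic polynomial is P(z) = 1 - 0.034z + 1.022z^2.
Stationarity requires all roots to lie outside the unit circle, i.e. |z| > 1 for every root.
Set 1 + (-0.034) z + (1.022) z^2 = 0, i.e. a z^2 + b z + c = 0 with a = 1.022, b = -0.034, c = 1.
Discriminant D = b^2 - 4ac = (-0.034)^2 - 4*(1.022)*1 = 0.001156 - (4.088) = -4.086844.
D < 0, so the roots are the complex-conjugate pair z = (-b +/- i sqrt(-D)) / (2a) = 0.0166 +/- 0.989i.
For a conjugate pair |z|^2 = z * conj(z) = (product of roots) = c/a = 1/(1.022) = 0.978474, so |z| = sqrt(0.978474) = 0.9892 for both roots.
Moduli of all roots: 0.9892, 0.9892.
All moduli strictly greater than 1? No.
Verdict: Not stationary.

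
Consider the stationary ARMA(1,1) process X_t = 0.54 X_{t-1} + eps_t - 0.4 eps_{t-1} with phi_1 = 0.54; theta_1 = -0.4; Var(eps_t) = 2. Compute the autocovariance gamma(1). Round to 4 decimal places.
\gamma(1) = 0.3099

Multiply the model equation by X_{t-k} and take expectations. With theta_0 = psi_0 = 1 and psi_j the MA(infinity) weights, this gives
  gamma(k) - sum_i phi_i gamma(k-i) = c_k,
  c_k = sigma^2 * sum_{j=k..q} theta_j psi_{j-k}   (c_k = 0 for k > q),
using gamma(-m) = gamma(m).
psi-weights needed (psi_j = theta_j + sum_i phi_i psi_{j-i}):
  psi_1 = theta_1 + phi_1 = -0.4 + (0.54) = 0.14
Right-hand sides:
  c_0 = sigma^2 (1 + theta_1 psi_1) = 2 * (1 + (-0.4)(0.14)) = 2 * 0.944 = 1.888
  c_1 = sigma^2 theta_1 = 2 * (-0.4) = -0.8
  c_2 = 0
Equations for k = 0 and k = 1 (AR order 1):
  gamma(0) = phi_1 gamma(1) + c_0
  gamma(1) = phi_1 gamma(0) + c_1
Substituting the second into the first: gamma(0) (1 - phi_1^2) = c_0 + phi_1 c_1, so
  gamma(0) = (c_0 + phi_1 c_1) / (1 - phi_1^2) = (1.888 + (0.54)(-0.8)) / (1 - (0.54)^2) = 1.456 / 0.7084 = 2.055336.
  gamma(1) = phi_1 gamma(0) + c_1 = (0.54)(2.055336) + (-0.8) = 0.309881.
Therefore gamma(1) = 0.3099 (to 4 decimal places).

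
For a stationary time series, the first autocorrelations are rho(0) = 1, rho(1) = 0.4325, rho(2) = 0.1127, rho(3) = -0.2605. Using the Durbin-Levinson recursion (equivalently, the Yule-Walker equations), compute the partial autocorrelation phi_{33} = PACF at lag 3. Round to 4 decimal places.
\phi_{33} = -0.3401

The PACF at lag k is phi_{kk}, the last component of the solution
to the Yule-Walker system G_k phi = r_k where
  (G_k)_{ij} = rho(|i - j|), (r_k)_i = rho(i), i,j = 1..k.
Equivalently, Durbin-Levinson gives phi_{kk} iteratively:
  phi_{11} = rho(1)
  phi_{kk} = [rho(k) - sum_{j=1..k-1} phi_{k-1,j} rho(k-j)]
            / [1 - sum_{j=1..k-1} phi_{k-1,j} rho(j)],
  phi_{k,j} = phi_{k-1,j} - phi_{kk} phi_{k-1,k-j},  j = 1..k-1.
Step k = 1:
  phi_11 = rho(1) = 0.4325.
Step k = 2:
  phi_22 = [rho(2) - phi_11 rho(1)] / [1 - phi_11 rho(1)] = [0.1127 - (0.4325)(0.4325)] / [1 - (0.4325)(0.4325)]
         = -0.07435625 / 0.81294375 = -0.091465.
  Update: phi_21 = phi_11 - phi_22 phi_11 = 0.4325 - (-0.091465)(0.4325) = 0.472059.
Step k = 3:
  phi_33 = [rho(3) - phi_21 rho(2) - phi_22 rho(1)] / [1 - phi_21 rho(1) - phi_22 rho(2)]
    numerator   = -0.2605 - (0.472059)(0.1127) - (-0.091465)(0.4325) = -0.27414223
    denominator = 1 - (0.472059)(0.4325) - (-0.091465)(0.1127) = 0.80614272
  phi_33 = -0.27414223 / 0.80614272 = -0.3401.
Therefore phi_{33} = -0.3401.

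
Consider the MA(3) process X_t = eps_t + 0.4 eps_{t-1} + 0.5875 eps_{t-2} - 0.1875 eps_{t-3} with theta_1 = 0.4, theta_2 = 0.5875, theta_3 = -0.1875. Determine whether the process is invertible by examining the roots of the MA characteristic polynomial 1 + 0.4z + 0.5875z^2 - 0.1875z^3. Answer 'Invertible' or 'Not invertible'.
\text{Invertible}

The MA(q) characteristic polynomial is P(z) = 1 + 0.4z + 0.5875z^2 - 0.1875z^3.
Invertibility requires all roots to lie outside the unit circle, i.e. |z| > 1 for every root.
Degree 3: look for a simple real root z0 first, then factor out (1 - z/z0) and solve the remaining quadratic.
Testing z0 = 4: P(4) = 1 + (0.4)(4) + (0.5875)(4)^2 + (-0.1875)(4)^3
  = 1 + (1.6) + (9.4) + (-12) = 0.  So z_0 = 4 is a root, |z_0| = 4.
Divide out the factor (1 - 0.25 z) = (1 - z/z0) (since 1/z0 = 0.25):
  P(z) = (1 - 0.25 z)(1 + (0.65) z + (0.75) z^2)
  [check: z-coef 0.65 - (0.25) = 0.4; z^2-coef 0.75 - (0.25)(0.65) = 0.5875; z^3-coef -(0.25)(0.75) = -0.1875.]
Remaining roots from the quadratic factor 1 + (0.65) z + (0.75) z^2:
  Set 1 + (0.65) z + (0.75) z^2 = 0, i.e. a z^2 + b z + c = 0 with a = 0.75, b = 0.65, c = 1.
  Discriminant D = b^2 - 4ac = (0.65)^2 - 4*(0.75)*1 = 0.4225 - (3) = -2.5775.
  D < 0, so the roots are the complex-conjugate pair z = (-b +/- i sqrt(-D)) / (2a) = -0.4333 +/- 1.0703i.
  For a conjugate pair |z|^2 = z * conj(z) = (product of roots) = c/a = 1/(0.75) = 1.333333, so |z| = sqrt(1.333333) = 1.1547 for both roots.
Moduli of all roots: 4.0000, 1.1547, 1.1547.
All moduli strictly greater than 1? Yes.
Verdict: Invertible.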